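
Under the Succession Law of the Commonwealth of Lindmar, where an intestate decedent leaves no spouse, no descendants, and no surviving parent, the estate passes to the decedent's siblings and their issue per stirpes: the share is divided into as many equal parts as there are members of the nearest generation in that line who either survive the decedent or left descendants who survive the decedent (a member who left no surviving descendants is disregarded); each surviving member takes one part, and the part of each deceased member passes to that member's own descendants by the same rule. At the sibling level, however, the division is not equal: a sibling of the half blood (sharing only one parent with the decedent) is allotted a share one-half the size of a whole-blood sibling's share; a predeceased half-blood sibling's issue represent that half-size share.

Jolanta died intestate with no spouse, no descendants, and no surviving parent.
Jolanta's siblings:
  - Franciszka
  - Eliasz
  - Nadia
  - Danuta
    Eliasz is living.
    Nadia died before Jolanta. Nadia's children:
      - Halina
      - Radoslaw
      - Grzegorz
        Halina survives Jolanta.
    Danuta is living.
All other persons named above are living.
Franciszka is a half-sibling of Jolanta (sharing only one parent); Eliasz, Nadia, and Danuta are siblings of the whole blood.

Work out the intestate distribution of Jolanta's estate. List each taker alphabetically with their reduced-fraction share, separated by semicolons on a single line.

No spouse, descendants, or parent survives, so the estate passes to Jolanta's siblings per stirpes.
Half-blood siblings count for one-half the weight of whole-blood siblings at the initial division.
Dividing 1 in proportion to weights (total weight 7/2): Franciszka (weight 1/2) → 1/7; Eliasz (weight 1) → 2/7; Nadia (weight 1) → 2/7; Danuta (weight 1) → 2/7.
Franciszka is living and takes 1/7.
Eliasz is living and takes 2/7.
Nadia predeceased; the 2/7 allotted to Nadia's branch passes to Nadia's issue by representation.
The 2/7 is divided into 3 equal shares of 2/21 among Halina, Radoslaw, Grzegorz.
Halina is living and takes 2/21.
Radoslaw is living and takes 2/21.
Grzegorz is living and takes 2/21.
Danuta is living and takes 2/7.

Danuta 2/7; Eliasz 2/7; Franciszka 1/7; Grzegorz 2/21; Halina 2/21; Radoslaw 2/21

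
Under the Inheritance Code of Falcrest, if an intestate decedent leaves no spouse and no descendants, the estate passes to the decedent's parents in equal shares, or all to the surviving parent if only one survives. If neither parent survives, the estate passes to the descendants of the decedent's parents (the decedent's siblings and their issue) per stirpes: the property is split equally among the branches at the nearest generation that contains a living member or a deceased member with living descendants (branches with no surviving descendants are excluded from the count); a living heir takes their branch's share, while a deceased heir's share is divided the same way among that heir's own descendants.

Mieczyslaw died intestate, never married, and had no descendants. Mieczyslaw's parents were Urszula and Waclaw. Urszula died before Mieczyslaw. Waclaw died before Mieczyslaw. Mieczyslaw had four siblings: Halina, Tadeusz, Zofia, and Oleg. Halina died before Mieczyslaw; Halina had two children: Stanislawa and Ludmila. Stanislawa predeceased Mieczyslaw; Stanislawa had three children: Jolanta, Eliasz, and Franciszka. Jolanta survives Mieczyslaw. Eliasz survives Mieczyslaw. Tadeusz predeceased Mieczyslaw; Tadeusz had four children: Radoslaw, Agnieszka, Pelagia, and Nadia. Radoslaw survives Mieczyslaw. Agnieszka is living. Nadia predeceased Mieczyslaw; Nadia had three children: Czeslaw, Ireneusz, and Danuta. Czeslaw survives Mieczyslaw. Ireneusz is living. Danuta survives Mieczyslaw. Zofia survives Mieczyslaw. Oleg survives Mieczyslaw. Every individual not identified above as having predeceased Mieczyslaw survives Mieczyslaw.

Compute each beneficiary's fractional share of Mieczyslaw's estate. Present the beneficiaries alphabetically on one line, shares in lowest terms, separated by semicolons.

Agnieszka 1/16; Czeslaw 1/48; Danuta 1/48; Eliasz 1/24; Franciszka 1/24; Ireneusz 1/48; Jolanta 1/24; Ludmila 1/8; Oleg 1/4; Pelagia 1/16; Radoslaw 1/16; Zofia 1/4

Neither parent survives and there are no descendants, so the estate passes to Mieczyslaw's siblings and their issue per stirpes.
The estate is divided into 4 equal shares of 1/4 among Halina, Tadeusz, Zofia, Oleg.
Halina predeceased; the 1/4 allotted to Halina's branch passes to Halina's issue by representation.
The 1/4 is divided into 2 equal shares of 1/8 among Stanislawa, Ludmila.
Stanislawa predeceased; the 1/8 allotted to Stanislawa's branch passes to Stanislawa's issue by representation.
The 1/8 is divided into 3 equal shares of 1/24 among Jolanta, Eliasz, Franciszka.
Jolanta is living and takes 1/24.
Eliasz is living and takes 1/24.
Franciszka is living and takes 1/24.
Ludmila is living and takes 1/8.
Tadeusz predeceased; the 1/4 allotted to Tadeusz's branch passes to Tadeusz's issue by representation.
The 1/4 is divided into 4 equal shares of 1/16 among Radoslaw, Agnieszka, Pelagia, Nadia.
Radoslaw is living and takes 1/16.
Agnieszka is living and takes 1/16.
Pelagia is living and takes 1/16.
Nadia predeceased; the 1/16 allotted to Nadia's branch passes to Nadia's issue by representation.
The 1/16 is divided into 3 equal shares of 1/48 among Czeslaw, Ireneusz, Danuta.
Czeslaw is living and takes 1/48.
Ireneusz is living and takes 1/48.
Danuta is living and takes 1/48.
Zofia is living and takes 1/4.
Oleg is living and takes 1/4.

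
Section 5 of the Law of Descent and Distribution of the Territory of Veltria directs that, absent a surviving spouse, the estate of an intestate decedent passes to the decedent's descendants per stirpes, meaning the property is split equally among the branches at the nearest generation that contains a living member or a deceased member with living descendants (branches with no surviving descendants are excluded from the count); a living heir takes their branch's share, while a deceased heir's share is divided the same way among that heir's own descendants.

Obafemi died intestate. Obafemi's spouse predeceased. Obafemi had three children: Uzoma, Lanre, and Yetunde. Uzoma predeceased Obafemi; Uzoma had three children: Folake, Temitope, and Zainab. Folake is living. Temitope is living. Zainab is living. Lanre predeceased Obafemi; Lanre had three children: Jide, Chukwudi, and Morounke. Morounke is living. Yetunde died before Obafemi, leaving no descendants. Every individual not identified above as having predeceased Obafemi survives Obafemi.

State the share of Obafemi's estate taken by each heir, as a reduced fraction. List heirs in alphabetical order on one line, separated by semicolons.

There is no surviving spouse, so the entire estate passes to Obafemi's descendants per stirpes.
Yetunde left no surviving issue, so that branch lapses and is disregarded.
The estate is divided into 2 equal shares of 1/2 among Uzoma, Lanre.
Uzoma predeceased; the 1/2 allotted to Uzoma's branch passes to Uzoma's issue by representation.
The 1/2 is divided into 3 equal shares of 1/6 among Folake, Temitope, Zainab.
Folake is living and takes 1/6.
Temitope is living and takes 1/6.
Zainab is living and takes 1/6.
Lanre predeceased; the 1/2 allotted to Lanre's branch passes to Lanre's issue by representation.
The 1/2 is divided into 3 equal shares of 1/6 among Jide, Chukwudi, Morounke.
Jide is living and takes 1/6.
Chukwudi is living and takes 1/6.
Morounke is living and takes 1/6.

Chukwudi 1/6; Folake 1/6; Jide 1/6; Morounke 1/6; Temitope 1/6; Zainab 1/6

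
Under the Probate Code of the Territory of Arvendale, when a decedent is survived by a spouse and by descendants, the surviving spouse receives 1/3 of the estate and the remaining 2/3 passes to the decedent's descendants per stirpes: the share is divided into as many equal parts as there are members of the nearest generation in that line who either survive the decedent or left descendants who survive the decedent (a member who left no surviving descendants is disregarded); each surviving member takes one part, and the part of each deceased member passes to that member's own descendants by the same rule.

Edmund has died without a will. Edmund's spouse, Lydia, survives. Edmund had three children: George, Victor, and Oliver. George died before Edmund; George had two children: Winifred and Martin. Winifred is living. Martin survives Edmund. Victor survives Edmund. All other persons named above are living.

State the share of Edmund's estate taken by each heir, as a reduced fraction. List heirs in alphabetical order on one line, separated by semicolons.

Lydia, as surviving spouse, takes 1/3.
The remaining 2/3 passes to Edmund's descendants per stirpes.
The 2/3 is divided into 3 equal shares of 2/9 among George, Victor, Oliver.
George predeceased; the 2/9 allotted to George's branch passes to George's issue by representation.
The 2/9 is divided into 2 equal shares of 1/9 among Winifred, Martin.
Winifred is living and takes 1/9.
Martin is living and takes 1/9.
Victor is living and takes 2/9.
Oliver is living and takes 2/9.

Lydia 1/3; Martin 1/9; Oliver 2/9; Victor 2/9; Winifred 1/9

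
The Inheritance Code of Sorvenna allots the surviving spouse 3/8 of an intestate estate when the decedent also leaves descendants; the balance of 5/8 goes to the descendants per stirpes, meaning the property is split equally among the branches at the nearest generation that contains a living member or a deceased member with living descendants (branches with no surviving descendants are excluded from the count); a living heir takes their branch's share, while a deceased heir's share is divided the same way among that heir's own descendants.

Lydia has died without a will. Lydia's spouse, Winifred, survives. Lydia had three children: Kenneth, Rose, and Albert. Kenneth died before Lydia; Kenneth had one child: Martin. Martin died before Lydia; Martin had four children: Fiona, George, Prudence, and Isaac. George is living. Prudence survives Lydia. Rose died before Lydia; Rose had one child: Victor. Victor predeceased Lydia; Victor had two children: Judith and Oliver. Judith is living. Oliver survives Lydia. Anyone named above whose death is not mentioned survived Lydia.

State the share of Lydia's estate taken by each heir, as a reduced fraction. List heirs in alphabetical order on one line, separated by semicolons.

Albert 5/24; Fiona 5/96; George 5/96; Isaac 5/96; Judith 5/48; Oliver 5/48; Prudence 5/96; Winifred 3/8

Winifred, as surviving spouse, takes 3/8.
The remaining 5/8 passes to Lydia's descendants per stirpes.
The 5/8 is divided into 3 equal shares of 5/24 among Kenneth, Rose, Albert.
Kenneth predeceased; the 5/24 allotted to Kenneth's branch passes to Kenneth's issue by representation.
Martin's line is the sole branch at this level, so the full 5/24 passes to Martin's issue by representation.
The 5/24 is divided into 4 equal shares of 5/96 among Fiona, George, Prudence, Isaac.
Fiona is living and takes 5/96.
George is living and takes 5/96.
Prudence is living and takes 5/96.
Isaac is living and takes 5/96.
Rose predeceased; the 5/24 allotted to Rose's branch passes to Rose's issue by representation.
Victor's line is the sole branch at this level, so the full 5/24 passes to Victor's issue by representation.
The 5/24 is divided into 2 equal shares of 5/48 among Judith, Oliver.
Judith is living and takes 5/48.
Oliver is living and takes 5/48.
Albert is living and takes 5/24.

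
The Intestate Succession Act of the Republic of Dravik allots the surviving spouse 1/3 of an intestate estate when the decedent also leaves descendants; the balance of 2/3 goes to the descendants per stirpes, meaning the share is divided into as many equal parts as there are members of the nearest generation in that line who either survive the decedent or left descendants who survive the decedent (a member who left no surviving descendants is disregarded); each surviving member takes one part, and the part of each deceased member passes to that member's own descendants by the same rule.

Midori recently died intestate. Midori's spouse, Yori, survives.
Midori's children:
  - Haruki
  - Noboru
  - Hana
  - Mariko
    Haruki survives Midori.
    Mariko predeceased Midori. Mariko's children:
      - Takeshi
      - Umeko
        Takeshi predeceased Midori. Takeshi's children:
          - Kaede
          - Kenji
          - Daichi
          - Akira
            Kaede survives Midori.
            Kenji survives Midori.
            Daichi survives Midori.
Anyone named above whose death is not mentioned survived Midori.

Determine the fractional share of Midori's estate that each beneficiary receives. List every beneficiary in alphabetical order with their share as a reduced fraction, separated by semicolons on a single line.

Yori, as surviving spouse, takes 1/3.
The remaining 2/3 passes to Midori's descendants per stirpes.
The 2/3 is divided into 4 equal shares of 1/6 among Haruki, Noboru, Hana, Mariko.
Haruki is living and takes 1/6.
Noboru is living and takes 1/6.
Hana is living and takes 1/6.
Mariko predeceased; the 1/6 allotted to Mariko's branch passes to Mariko's issue by representation.
The 1/6 is divided into 2 equal shares of 1/12 among Takeshi, Umeko.
Takeshi predeceased; the 1/12 allotted to Takeshi's branch passes to Takeshi's issue by representation.
The 1/12 is divided into 4 equal shares of 1/48 among Kaede, Kenji, Daichi, Akira.
Kaede is living and takes 1/48.
Kenji is living and takes 1/48.
Daichi is living and takes 1/48.
Akira is living and takes 1/48.
Umeko is living and takes 1/12.

Akira 1/48; Daichi 1/48; Hana 1/6; Haruki 1/6; Kaede 1/48; Kenji 1/48; Noboru 1/6; Umeko 1/12; Yori 1/3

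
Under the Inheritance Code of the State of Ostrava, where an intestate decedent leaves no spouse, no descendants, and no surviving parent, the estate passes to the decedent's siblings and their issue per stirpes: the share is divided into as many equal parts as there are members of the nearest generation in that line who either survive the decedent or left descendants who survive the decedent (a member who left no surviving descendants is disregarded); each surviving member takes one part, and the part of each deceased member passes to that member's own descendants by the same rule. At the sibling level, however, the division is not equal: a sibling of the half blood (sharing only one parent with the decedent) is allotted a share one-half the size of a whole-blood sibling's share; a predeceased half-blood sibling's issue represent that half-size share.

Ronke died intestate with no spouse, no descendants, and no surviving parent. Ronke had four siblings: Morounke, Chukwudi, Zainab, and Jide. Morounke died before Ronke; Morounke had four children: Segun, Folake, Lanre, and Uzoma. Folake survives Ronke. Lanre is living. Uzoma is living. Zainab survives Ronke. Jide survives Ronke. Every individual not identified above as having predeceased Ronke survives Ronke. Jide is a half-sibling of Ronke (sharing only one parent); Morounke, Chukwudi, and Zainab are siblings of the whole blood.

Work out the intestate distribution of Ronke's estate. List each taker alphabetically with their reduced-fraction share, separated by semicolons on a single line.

No spouse, descendants, or parent survives, so the estate passes to Ronke's siblings per stirpes.
Half-blood siblings count for one-half the weight of whole-blood siblings at the initial division.
Dividing 1 in proportion to weights (total weight 7/2): Morounke (weight 1) → 2/7; Chukwudi (weight 1) → 2/7; Zainab (weight 1) → 2/7; Jide (weight 1/2) → 1/7.
Morounke predeceased; the 2/7 allotted to Morounke's branch passes to Morounke's issue by representation.
The 2/7 is divided into 4 equal shares of 1/14 among Segun, Folake, Lanre, Uzoma.
Segun is living and takes 1/14.
Folake is living and takes 1/14.
Lanre is living and takes 1/14.
Uzoma is living and takes 1/14.
Chukwudi is living and takes 2/7.
Zainab is living and takes 2/7.
Jide is living and takes 1/7.

Chukwudi 2/7; Folake 1/14; Jide 1/7; Lanre 1/14; Segun 1/14; Uzoma 1/14; Zainab 2/7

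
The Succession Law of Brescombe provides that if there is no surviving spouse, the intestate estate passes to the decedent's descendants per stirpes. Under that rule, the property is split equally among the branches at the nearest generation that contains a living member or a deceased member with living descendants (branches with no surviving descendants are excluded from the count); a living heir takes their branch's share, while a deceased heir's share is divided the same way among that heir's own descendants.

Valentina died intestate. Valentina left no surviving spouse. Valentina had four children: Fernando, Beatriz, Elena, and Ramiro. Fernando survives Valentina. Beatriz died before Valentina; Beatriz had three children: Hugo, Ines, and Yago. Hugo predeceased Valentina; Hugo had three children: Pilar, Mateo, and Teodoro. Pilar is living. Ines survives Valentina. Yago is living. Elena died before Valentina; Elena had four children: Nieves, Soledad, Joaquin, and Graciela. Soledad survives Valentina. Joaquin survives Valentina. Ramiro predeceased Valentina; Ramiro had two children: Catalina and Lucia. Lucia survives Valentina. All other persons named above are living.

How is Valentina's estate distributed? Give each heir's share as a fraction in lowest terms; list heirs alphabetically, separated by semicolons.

Catalina 1/8; Fernando 1/4; Graciela 1/16; Ines 1/12; Joaquin 1/16; Lucia 1/8; Mateo 1/36; Nieves 1/16; Pilar 1/36; Soledad 1/16; Teodoro 1/36; Yago 1/12

There is no surviving spouse, so the entire estate passes to Valentina's descendants per stirpes.
The estate is divided into 4 equal shares of 1/4 among Fernando, Beatriz, Elena, Ramiro.
Fernando is living and takes 1/4.
Beatriz predeceased; the 1/4 allotted to Beatriz's branch passes to Beatriz's issue by representation.
The 1/4 is divided into 3 equal shares of 1/12 among Hugo, Ines, Yago.
Hugo predeceased; the 1/12 allotted to Hugo's branch passes to Hugo's issue by representation.
The 1/12 is divided into 3 equal shares of 1/36 among Pilar, Mateo, Teodoro.
Pilar is living and takes 1/36.
Mateo is living and takes 1/36.
Teodoro is living and takes 1/36.
Ines is living and takes 1/12.
Yago is living and takes 1/12.
Elena predeceased; the 1/4 allotted to Elena's branch passes to Elena's issue by representation.
The 1/4 is divided into 4 equal shares of 1/16 among Nieves, Soledad, Joaquin, Graciela.
Nieves is living and takes 1/16.
Soledad is living and takes 1/16.
Joaquin is living and takes 1/16.
Graciela is living and takes 1/16.
Ramiro predeceased; the 1/4 allotted to Ramiro's branch passes to Ramiro's issue by representation.
The 1/4 is divided into 2 equal shares of 1/8 among Catalina, Lucia.
Catalina is living and takes 1/8.
Lucia is living and takes 1/8.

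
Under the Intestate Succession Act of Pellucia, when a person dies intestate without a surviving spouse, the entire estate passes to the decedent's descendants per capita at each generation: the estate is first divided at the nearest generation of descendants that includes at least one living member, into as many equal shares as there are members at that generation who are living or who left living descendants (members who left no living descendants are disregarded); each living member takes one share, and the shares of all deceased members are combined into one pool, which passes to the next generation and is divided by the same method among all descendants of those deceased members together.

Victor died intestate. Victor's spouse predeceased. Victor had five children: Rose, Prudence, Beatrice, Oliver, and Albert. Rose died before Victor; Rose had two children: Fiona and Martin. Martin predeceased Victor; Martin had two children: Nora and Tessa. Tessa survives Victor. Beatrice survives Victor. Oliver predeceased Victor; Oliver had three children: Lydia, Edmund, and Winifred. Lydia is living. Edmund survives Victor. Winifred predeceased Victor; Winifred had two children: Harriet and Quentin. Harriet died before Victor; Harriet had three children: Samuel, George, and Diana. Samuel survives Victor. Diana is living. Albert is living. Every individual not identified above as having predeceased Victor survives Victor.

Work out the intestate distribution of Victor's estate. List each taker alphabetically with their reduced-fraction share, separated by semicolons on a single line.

Albert 1/5; Beatrice 1/5; Diana 1/75; Edmund 2/25; Fiona 2/25; George 1/75; Lydia 2/25; Nora 1/25; Prudence 1/5; Quentin 1/25; Samuel 1/75; Tessa 1/25

There is no surviving spouse, so the entire estate passes to Victor's descendants per capita at each generation.
At generation 1 (Rose, Prudence, Beatrice, Oliver, Albert) there are 5 shares of (1)/5 = 1/5 each.
Living: Prudence, Beatrice, and Albert — each takes 1/5.
Deceased: Rose and Oliver. Their combined 2/5 is pooled and carried to generation 2.
At generation 2 (Fiona, Martin, Lydia, Edmund, Winifred) there are 5 shares of (2/5)/5 = 2/25 each.
Living: Fiona, Lydia, and Edmund — each takes 2/25.
Deceased: Martin and Winifred. Their combined 4/25 is pooled and carried to generation 3.
At generation 3 (Nora, Tessa, Harriet, Quentin) there are 4 shares of (4/25)/4 = 1/25 each.
Living: Nora, Tessa, and Quentin — each takes 1/25.
Deceased: Harriet. That 1/25 share is carried to generation 4.
At generation 4 (Samuel, George, Diana) there are 3 shares of (1/25)/3 = 1/75 each.
Living: Samuel, George, and Diana — each takes 1/75.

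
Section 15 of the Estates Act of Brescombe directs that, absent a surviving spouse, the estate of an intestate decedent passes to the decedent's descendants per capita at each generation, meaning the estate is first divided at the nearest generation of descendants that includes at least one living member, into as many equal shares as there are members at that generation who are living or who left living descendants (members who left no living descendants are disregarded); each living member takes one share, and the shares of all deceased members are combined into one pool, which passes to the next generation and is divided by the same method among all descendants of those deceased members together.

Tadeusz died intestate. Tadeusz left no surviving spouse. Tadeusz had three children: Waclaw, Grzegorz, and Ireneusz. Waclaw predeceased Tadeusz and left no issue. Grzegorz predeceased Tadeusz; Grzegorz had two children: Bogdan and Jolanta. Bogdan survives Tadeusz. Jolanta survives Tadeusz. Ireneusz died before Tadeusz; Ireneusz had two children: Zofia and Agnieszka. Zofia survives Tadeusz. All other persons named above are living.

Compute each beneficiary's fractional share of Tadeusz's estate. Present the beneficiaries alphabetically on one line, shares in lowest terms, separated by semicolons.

Agnieszka 1/4; Bogdan 1/4; Jolanta 1/4; Zofia 1/4

There is no surviving spouse, so the entire estate passes to Tadeusz's descendants per capita at each generation.
No one at generation 1 (Grzegorz, Ireneusz) is living; moving to the next generation.
At generation 2 (Bogdan, Jolanta, Zofia, Agnieszka) there are 4 shares of (1)/4 = 1/4 each.
Living: Bogdan, Jolanta, Zofia, and Agnieszka — each takes 1/4.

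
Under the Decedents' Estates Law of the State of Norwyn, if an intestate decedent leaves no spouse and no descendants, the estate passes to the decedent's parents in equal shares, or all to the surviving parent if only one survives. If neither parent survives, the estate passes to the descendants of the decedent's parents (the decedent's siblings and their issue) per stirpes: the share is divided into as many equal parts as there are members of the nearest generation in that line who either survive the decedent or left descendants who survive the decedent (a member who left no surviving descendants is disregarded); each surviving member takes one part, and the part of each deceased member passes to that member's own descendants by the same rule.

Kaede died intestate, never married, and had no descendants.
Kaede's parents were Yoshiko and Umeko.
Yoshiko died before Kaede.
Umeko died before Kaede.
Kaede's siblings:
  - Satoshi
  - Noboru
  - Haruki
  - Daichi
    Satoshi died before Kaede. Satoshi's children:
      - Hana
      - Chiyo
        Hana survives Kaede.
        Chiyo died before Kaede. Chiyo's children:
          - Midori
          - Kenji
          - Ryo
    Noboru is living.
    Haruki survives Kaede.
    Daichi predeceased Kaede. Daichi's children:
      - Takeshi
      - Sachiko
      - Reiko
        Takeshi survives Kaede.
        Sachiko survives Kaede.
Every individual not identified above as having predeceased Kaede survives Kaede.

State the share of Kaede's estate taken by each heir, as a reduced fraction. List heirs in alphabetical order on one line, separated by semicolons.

Hana 1/8; Haruki 1/4; Kenji 1/24; Midori 1/24; Noboru 1/4; Reiko 1/12; Ryo 1/24; Sachiko 1/12; Takeshi 1/12

Neither parent survives and there are no descendants, so the estate passes to Kaede's siblings and their issue per stirpes.
The estate is divided into 4 equal shares of 1/4 among Satoshi, Noboru, Haruki, Daichi.
Satoshi predeceased; the 1/4 allotted to Satoshi's branch passes to Satoshi's issue by representation.
The 1/4 is divided into 2 equal shares of 1/8 among Hana, Chiyo.
Hana is living and takes 1/8.
Chiyo predeceased; the 1/8 allotted to Chiyo's branch passes to Chiyo's issue by representation.
The 1/8 is divided into 3 equal shares of 1/24 among Midori, Kenji, Ryo.
Midori is living and takes 1/24.
Kenji is living and takes 1/24.
Ryo is living and takes 1/24.
Noboru is living and takes 1/4.
Haruki is living and takes 1/4.
Daichi predeceased; the 1/4 allotted to Daichi's branch passes to Daichi's issue by representation.
The 1/4 is divided into 3 equal shares of 1/12 among Takeshi, Sachiko, Reiko.
Takeshi is living and takes 1/12.
Sachiko is living and takes 1/12.
Reiko is living and takes 1/12.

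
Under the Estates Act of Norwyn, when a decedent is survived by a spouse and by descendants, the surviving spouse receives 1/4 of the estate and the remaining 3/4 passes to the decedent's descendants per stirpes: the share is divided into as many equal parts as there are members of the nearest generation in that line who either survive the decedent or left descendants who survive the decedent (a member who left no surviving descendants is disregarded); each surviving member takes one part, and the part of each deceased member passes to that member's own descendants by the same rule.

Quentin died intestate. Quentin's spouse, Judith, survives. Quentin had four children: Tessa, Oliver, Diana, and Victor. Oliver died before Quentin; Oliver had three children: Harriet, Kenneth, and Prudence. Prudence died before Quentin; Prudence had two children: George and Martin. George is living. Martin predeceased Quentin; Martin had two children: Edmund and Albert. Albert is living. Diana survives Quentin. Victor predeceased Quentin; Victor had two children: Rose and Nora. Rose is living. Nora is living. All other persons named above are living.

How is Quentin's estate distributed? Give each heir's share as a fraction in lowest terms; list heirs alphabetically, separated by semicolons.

Albert 1/64; Diana 3/16; Edmund 1/64; George 1/32; Harriet 1/16; Judith 1/4; Kenneth 1/16; Nora 3/32; Rose 3/32; Tessa 3/16

Judith, as surviving spouse, takes 1/4.
The remaining 3/4 passes to Quentin's descendants per stirpes.
The 3/4 is divided into 4 equal shares of 3/16 among Tessa, Oliver, Diana, Victor.
Tessa is living and takes 3/16.
Oliver predeceased; the 3/16 allotted to Oliver's branch passes to Oliver's issue by representation.
The 3/16 is divided into 3 equal shares of 1/16 among Harriet, Kenneth, Prudence.
Harriet is living and takes 1/16.
Kenneth is living and takes 1/16.
Prudence predeceased; the 1/16 allotted to Prudence's branch passes to Prudence's issue by representation.
The 1/16 is divided into 2 equal shares of 1/32 among George, Martin.
George is living and takes 1/32.
Martin predeceased; the 1/32 allotted to Martin's branch passes to Martin's issue by representation.
The 1/32 is divided into 2 equal shares of 1/64 among Edmund, Albert.
Edmund is living and takes 1/64.
Albert is living and takes 1/64.
Diana is living and takes 3/16.
Victor predeceased; the 3/16 allotted to Victor's branch passes to Victor's issue by representation.
The 3/16 is divided into 2 equal shares of 3/32 among Rose, Nora.
Rose is living and takes 3/32.
Nora is living and takes 3/32.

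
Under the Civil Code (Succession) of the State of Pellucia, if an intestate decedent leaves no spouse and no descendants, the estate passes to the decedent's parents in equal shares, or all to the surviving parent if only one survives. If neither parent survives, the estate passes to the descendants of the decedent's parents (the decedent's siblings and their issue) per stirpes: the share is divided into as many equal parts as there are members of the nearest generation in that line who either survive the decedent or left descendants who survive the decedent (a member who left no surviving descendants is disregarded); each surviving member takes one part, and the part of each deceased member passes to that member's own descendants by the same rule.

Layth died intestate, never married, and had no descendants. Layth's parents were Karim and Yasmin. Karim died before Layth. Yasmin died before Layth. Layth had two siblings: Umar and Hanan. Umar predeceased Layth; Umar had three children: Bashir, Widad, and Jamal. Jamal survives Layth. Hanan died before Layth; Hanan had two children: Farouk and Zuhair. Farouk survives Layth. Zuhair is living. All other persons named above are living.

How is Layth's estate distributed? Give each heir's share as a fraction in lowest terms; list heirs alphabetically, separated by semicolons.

Bashir 1/6; Farouk 1/4; Jamal 1/6; Widad 1/6; Zuhair 1/4

Neither parent survives and there are no descendants, so the estate passes to Layth's siblings and their issue per stirpes.
The estate is divided into 2 equal shares of 1/2 among Umar, Hanan.
Umar predeceased; the 1/2 allotted to Umar's branch passes to Umar's issue by representation.
The 1/2 is divided into 3 equal shares of 1/6 among Bashir, Widad, Jamal.
Bashir is living and takes 1/6.
Widad is living and takes 1/6.
Jamal is living and takes 1/6.
Hanan predeceased; the 1/2 allotted to Hanan's branch passes to Hanan's issue by representation.
The 1/2 is divided into 2 equal shares of 1/4 among Farouk, Zuhair.
Farouk is living and takes 1/4.
Zuhair is living and takes 1/4.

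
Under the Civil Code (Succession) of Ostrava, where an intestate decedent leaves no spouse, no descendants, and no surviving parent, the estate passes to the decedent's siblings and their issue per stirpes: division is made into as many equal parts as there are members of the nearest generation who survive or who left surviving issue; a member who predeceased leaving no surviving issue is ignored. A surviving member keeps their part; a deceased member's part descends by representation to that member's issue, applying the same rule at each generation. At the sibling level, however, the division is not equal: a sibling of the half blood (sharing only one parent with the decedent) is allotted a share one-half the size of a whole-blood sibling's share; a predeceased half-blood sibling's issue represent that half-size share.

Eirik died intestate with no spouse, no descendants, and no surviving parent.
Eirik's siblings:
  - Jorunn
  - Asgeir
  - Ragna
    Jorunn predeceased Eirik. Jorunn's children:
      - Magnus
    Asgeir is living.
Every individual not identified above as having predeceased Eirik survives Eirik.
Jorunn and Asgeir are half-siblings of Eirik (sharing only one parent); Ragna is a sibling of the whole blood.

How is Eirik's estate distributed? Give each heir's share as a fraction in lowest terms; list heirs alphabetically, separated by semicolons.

Asgeir 1/4; Magnus 1/4; Ragna 1/2

No spouse, descendants, or parent survives, so the estate passes to Eirik's siblings per stirpes.
Half-blood siblings count for one-half the weight of whole-blood siblings at the initial division.
Dividing 1 in proportion to weights (total weight 2): Jorunn (weight 1/2) → 1/4; Asgeir (weight 1/2) → 1/4; Ragna (weight 1) → 1/2.
Jorunn predeceased; the 1/4 allotted to Jorunn's branch passes to Jorunn's issue by representation.
Magnus is the sole taker at this level and receives the full 1/4.
Asgeir is living and takes 1/4.
Ragna is living and takes 1/2.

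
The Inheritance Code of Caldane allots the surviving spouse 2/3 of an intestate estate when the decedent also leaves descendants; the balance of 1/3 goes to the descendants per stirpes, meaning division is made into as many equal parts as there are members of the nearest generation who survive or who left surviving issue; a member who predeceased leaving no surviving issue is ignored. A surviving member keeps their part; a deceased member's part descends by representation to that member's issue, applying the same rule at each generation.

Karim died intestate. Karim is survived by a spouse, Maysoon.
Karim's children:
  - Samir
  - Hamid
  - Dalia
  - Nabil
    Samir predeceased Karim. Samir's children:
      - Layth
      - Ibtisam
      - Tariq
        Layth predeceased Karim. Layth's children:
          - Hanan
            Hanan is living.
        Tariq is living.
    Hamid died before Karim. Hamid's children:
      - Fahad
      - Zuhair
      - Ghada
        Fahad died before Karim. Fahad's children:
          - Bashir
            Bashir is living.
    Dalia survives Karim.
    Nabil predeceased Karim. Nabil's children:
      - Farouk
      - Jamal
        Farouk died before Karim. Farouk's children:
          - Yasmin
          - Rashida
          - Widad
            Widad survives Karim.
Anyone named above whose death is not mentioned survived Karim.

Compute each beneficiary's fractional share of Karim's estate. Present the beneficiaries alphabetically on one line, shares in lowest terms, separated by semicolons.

Bashir 1/36; Dalia 1/12; Ghada 1/36; Hanan 1/36; Ibtisam 1/36; Jamal 1/24; Maysoon 2/3; Rashida 1/72; Tariq 1/36; Widad 1/72; Yasmin 1/72; Zuhair 1/36

Maysoon, as surviving spouse, takes 2/3.
The remaining 1/3 passes to Karim's descendants per stirpes.
The 1/3 is divided into 4 equal shares of 1/12 among Samir, Hamid, Dalia, Nabil.
Samir predeceased; the 1/12 allotted to Samir's branch passes to Samir's issue by representation.
The 1/12 is divided into 3 equal shares of 1/36 among Layth, Ibtisam, Tariq.
Layth predeceased; the 1/36 allotted to Layth's branch passes to Layth's issue by representation.
Hanan is the sole taker at this level and receives the full 1/36.
Ibtisam is living and takes 1/36.
Tariq is living and takes 1/36.
Hamid predeceased; the 1/12 allotted to Hamid's branch passes to Hamid's issue by representation.
The 1/12 is divided into 3 equal shares of 1/36 among Fahad, Zuhair, Ghada.
Fahad predeceased; the 1/36 allotted to Fahad's branch passes to Fahad's issue by representation.
Bashir is the sole taker at this level and receives the full 1/36.
Zuhair is living and takes 1/36.
Ghada is living and takes 1/36.
Dalia is living and takes 1/12.
Nabil predeceased; the 1/12 allotted to Nabil's branch passes to Nabil's issue by representation.
The 1/12 is divided into 2 equal shares of 1/24 among Farouk, Jamal.
Farouk predeceased; the 1/24 allotted to Farouk's branch passes to Farouk's issue by representation.
The 1/24 is divided into 3 equal shares of 1/72 among Yasmin, Rashida, Widad.
Yasmin is living and takes 1/72.
Rashida is living and takes 1/72.
Widad is living and takes 1/72.
Jamal is living and takes 1/24.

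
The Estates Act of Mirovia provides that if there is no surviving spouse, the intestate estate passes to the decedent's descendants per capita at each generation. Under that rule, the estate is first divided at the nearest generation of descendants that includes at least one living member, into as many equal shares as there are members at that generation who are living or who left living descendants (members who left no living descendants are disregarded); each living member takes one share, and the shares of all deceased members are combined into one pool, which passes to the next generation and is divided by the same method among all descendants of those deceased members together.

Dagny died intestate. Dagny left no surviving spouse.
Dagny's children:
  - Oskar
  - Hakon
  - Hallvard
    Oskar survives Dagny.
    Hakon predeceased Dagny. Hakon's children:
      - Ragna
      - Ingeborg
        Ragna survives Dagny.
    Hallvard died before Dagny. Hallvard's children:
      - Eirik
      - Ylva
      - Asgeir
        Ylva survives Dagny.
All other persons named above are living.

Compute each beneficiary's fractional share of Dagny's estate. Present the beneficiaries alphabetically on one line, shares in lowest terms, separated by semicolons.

There is no surviving spouse, so the entire estate passes to Dagny's descendants per capita at each generation.
At generation 1 (Oskar, Hakon, Hallvard) there are 3 shares of (1)/3 = 1/3 each.
Living: Oskar — each takes 1/3.
Deceased: Hakon and Hallvard. Their combined 2/3 is pooled and carried to generation 2.
At generation 2 (Ragna, Ingeborg, Eirik, Ylva, Asgeir) there are 5 shares of (2/3)/5 = 2/15 each.
Living: Ragna, Ingeborg, Eirik, Ylva, and Asgeir — each takes 2/15.

Asgeir 2/15; Eirik 2/15; Ingeborg 2/15; Oskar 1/3; Ragna 2/15; Ylva 2/15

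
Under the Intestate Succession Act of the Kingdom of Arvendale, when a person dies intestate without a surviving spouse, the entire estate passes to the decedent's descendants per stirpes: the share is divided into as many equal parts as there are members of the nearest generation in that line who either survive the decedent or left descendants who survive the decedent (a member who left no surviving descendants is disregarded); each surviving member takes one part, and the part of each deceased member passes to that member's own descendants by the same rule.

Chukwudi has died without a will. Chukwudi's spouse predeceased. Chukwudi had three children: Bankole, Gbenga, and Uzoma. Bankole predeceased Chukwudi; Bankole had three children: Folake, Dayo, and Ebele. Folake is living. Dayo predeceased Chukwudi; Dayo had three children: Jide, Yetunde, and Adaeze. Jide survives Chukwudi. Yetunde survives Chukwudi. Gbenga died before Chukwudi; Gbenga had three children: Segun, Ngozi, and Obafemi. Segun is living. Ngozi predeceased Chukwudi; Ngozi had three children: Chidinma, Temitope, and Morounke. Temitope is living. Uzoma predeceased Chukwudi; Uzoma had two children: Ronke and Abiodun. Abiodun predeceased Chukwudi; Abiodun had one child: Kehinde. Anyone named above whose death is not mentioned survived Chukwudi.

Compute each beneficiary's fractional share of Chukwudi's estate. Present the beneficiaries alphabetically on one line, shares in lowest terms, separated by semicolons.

Adaeze 1/27; Chidinma 1/27; Ebele 1/9; Folake 1/9; Jide 1/27; Kehinde 1/6; Morounke 1/27; Obafemi 1/9; Ronke 1/6; Segun 1/9; Temitope 1/27; Yetunde 1/27

There is no surviving spouse, so the entire estate passes to Chukwudi's descendants per stirpes.
The estate is divided into 3 equal shares of 1/3 among Bankole, Gbenga, Uzoma.
Bankole predeceased; the 1/3 allotted to Bankole's branch passes to Bankole's issue by representation.
The 1/3 is divided into 3 equal shares of 1/9 among Folake, Dayo, Ebele.
Folake is living and takes 1/9.
Dayo predeceased; the 1/9 allotted to Dayo's branch passes to Dayo's issue by representation.
The 1/9 is divided into 3 equal shares of 1/27 among Jide, Yetunde, Adaeze.
Jide is living and takes 1/27.
Yetunde is living and takes 1/27.
Adaeze is living and takes 1/27.
Ebele is living and takes 1/9.
Gbenga predeceased; the 1/3 allotted to Gbenga's branch passes to Gbenga's issue by representation.
The 1/3 is divided into 3 equal shares of 1/9 among Segun, Ngozi, Obafemi.
Segun is living and takes 1/9.
Ngozi predeceased; the 1/9 allotted to Ngozi's branch passes to Ngozi's issue by representation.
The 1/9 is divided into 3 equal shares of 1/27 among Chidinma, Temitope, Morounke.
Chidinma is living and takes 1/27.
Temitope is living and takes 1/27.
Morounke is living and takes 1/27.
Obafemi is living and takes 1/9.
Uzoma predeceased; the 1/3 allotted to Uzoma's branch passes to Uzoma's issue by representation.
The 1/3 is divided into 2 equal shares of 1/6 among Ronke, Abiodun.
Ronke is living and takes 1/6.
Abiodun predeceased; the 1/6 allotted to Abiodun's branch passes to Abiodun's issue by representation.
Kehinde is the sole taker at this level and receives the full 1/6.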